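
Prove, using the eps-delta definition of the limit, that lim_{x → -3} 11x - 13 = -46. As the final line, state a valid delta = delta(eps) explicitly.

delta = eps/11

Let eps > 0. We need delta > 0 so that 0 < |x + 3| < delta implies |(11x - 13) + 46| < eps.
Since (11x - 13) + 46 = 11(x + 3), we have |(11x - 13) + 46| = 11|x + 3|.
So 11|x + 3| < eps exactly when |x + 3| < eps/11.
Choosing delta = eps/11 gives |(11x - 13) + 46| = 11|x + 3| < eps whenever |x + 3| < delta.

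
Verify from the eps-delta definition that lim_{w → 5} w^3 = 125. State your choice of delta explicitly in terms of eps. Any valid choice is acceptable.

delta = min(1, eps/91)

Let eps > 0. We seek delta > 0 with 0 < |w − 5| < delta ⇒ |w^3 − 125| < eps.
Factor: w^3 − 125 = (w − 5)(w^2 + 5w + 25), so |w^3 − 125| = |w − 5|·|w^2 + 5w + 25|.
Restrict delta ≤ 1. Then |w − 5| < 1 gives |w| < 6, so by the triangle inequality |w^2 + 5w + 25| ≤ 6^2 + 5·6 + 25 = 91.
Hence |w^3 − 125| ≤ 91|w − 5|, which is < eps once |w − 5| < eps/91.
Take delta = min(1, eps/91). If 0 < |w − 5| < delta then both bounds hold and |w^3 − 125| ≤ 91|w − 5| < 91·(eps/91) = eps.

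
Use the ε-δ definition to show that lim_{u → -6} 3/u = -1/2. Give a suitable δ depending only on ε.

δ = min(3, 6ε)

Let ε > 0. We seek δ > 0 such that 0 < |u + 6| < δ implies |3/u + 1/2| < ε.
|3/u + 1/2| = 3·|-6 − u|/(6·|u|) = 3|u + 6|/(6|u|).
Restrict δ ≤ 3. Then |u + 6| < 3 gives |u| > 3, so 6|u| > 18.
Then |3/u + 1/2| < 3|u + 6|/18, which is < ε when |u + 6| < 6ε.
Take δ = min(3, 6ε). Then 0 < |u + 6| < δ gives both |u + 6| < 3 and |u + 6| < 6ε, so |3/u + 1/2| < ε.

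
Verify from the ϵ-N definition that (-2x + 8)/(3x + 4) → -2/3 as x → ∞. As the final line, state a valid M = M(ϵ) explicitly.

Fix ϵ > 0. We seek M > 0 such that x > M implies |(-2x + 8)/(3x + 4) + 2/3| < ϵ.
(-2x + 8)/(3x + 4) + 2/3 = (3(-2x + 8) − (-2)(3x + 4)) / (3(3x + 4)) = 32/(3(3x + 4)).
For x > 0 we have 3x + 4 > 3x, so |(-2x + 8)/(3x + 4) + 2/3| = 32/(3(3x + 4)) < 32/(3·3x) = (32/9)/x.
Thus |(-2x + 8)/(3x + 4) + 2/3| < ϵ whenever x > (32/9)/ϵ.
Take M = (32/9)/ϵ. If x > M then |(-2x + 8)/(3x + 4) + 2/3| < (32/9)/x < ϵ.

M = (32/9)/ϵ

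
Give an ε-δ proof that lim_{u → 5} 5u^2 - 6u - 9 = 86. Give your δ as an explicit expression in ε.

Let ε > 0 be given. We want δ > 0 such that 0 < |u − 5| < δ implies |(5u^2 - 6u - 9) − 86| < ε.
(5u^2 - 6u - 9) − 86 = 5u^2 - 6u - 95 = (u − 5)(5u + 19).
So |(5u^2 - 6u - 9) − 86| = |u − 5|·|5u + 19|.
Assume first that |u − 5| < 1, so |u| < 6. Then |5u + 19| ≤ 5·6 + 19 = 49.
Hence |(5u^2 - 6u - 9) − 86| ≤ 49|u − 5| < ε provided |u − 5| < ε/49.
Choosing δ = min(1, ε/49) ensures both conditions, hence |(5u^2 - 6u - 9) − 86| < ε.

δ = min(1, ε/49)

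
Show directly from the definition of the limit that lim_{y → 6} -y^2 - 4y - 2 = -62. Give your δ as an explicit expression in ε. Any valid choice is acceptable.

δ = min(2, ε/18)

Let ε > 0. We want δ > 0 such that 0 < |y − 6| < δ implies |(-y^2 - 4y - 2) + 62| < ε.
(-y^2 - 4y - 2) + 62 = -y^2 - 4y + 60 = (y − 6)(-y - 10).
So |(-y^2 - 4y - 2) + 62| = |y − 6|·|-y - 10|.
Require δ ≤ 2. Then |y − 6| < 2 gives |y| < 8, and by the triangle inequality |-y - 10| ≤ 8 + 10 = 18.
Hence |(-y^2 - 4y - 2) + 62| ≤ 18|y − 6| < ε provided |y − 6| < ε/18.
Take δ = min(2, ε/18). Then 0 < |y − 6| < δ gives both |y − 6| < 2 and |y − 6| < ε/18, so |(-y^2 - 4y - 2) + 62| < ε.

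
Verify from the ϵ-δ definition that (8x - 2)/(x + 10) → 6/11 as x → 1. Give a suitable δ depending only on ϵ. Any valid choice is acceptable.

Let ϵ > 0 be given. We want δ > 0 with 0 < |x − 1| < δ ⇒ |(8x - 2)/(x + 10) − (6/11)| < ϵ.
Combining over a common denominator, (8x - 2)/(x + 10) − (6/11) = [(8x - 2)·11 − 6·(x + 10)] / [11·(x + 10)] = 82(x − 1) / (11(x + 10)).
So |(8x - 2)/(x + 10) − (6/11)| = 82|x − 1| / (11·|x + 10|).
Require δ ≤ 11/2, so |x + 10| ≥ |11| − |x − 1| > 11 − 11/2 = 11/2.
Hence |(8x - 2)/(x + 10) − (6/11)| < 82|x − 1|/(11·(11/2)) = (164/121)|x − 1|, which is < ϵ once |x − 1| < (121/164)ϵ.
Take δ = min(11/2, (121/164)ϵ). Then 0 < |x − 1| < δ forces both bounds, so |(8x - 2)/(x + 10) − (6/11)| < ϵ.

δ = min(11/2, (121/164)ϵ)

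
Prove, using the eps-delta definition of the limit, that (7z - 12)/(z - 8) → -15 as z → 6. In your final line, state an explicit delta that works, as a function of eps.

delta = min(1, (1/22)eps)

Suppose eps > 0. We want delta > 0 with 0 < |z − 6| < delta ⇒ |(7z - 12)/(z - 8) + 15| < eps.
Combining over a common denominator, (7z - 12)/(z - 8) + 15 = [(7z - 12)·(-2) − 30·(z - 8)] / [(-2)·(z - 8)] = -44(z − 6) / ((-2)(z - 8)).
So |(7z - 12)/(z - 8) + 15| = 44|z − 6| / (2·|z − 8|).
Require delta ≤ 1, so |z − 8| ≥ |-2| − |z − 6| > 2 − 1 = 1.
Hence |(7z - 12)/(z - 8) + 15| < 44|z − 6|/(2·1) = 22|z − 6|, which is < eps once |z − 6| < (1/22)eps.
Take delta = min(1, (1/22)eps). Then 0 < |z − 6| < delta forces both bounds, so |(7z - 12)/(z - 8) + 15| < eps.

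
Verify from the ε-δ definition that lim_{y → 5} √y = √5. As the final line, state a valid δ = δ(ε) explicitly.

Suppose ε > 0. We want δ > 0 such that 0 < |y − 5| < δ implies |√y − √5| < ε.
Rationalise: √y − √5 = (y − 5)/(√y + √5), so |√y − √5| = |y − 5|/(√y + √5).
Restrict δ ≤ 5 so that |y − 5| < 5 forces y > 0, and then √y + √5 > √5.
Hence |√y − √5| < |y − 5|/√5, which is < ε once |y − 5| < √5·ε.
Take δ = min(5, √5·ε). If 0 < |y − 5| < δ then y > 0 and |√y − √5| < |y − 5|/√5 < ε.

δ = min(5, √5·ε)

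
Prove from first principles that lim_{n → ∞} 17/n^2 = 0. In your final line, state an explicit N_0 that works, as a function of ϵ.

Fix ϵ > 0. For n ≥ 1, |17/n^2 − 0| = 17/n^2.
17/n^2 < ϵ ⇔ n^2 > 17/ϵ ⇔ n > (17/ϵ)^{1/2}.
Take N_0 = (17/ϵ)^{1/2}. Then n > N_0 implies 17/n^2 < ϵ.

N_0 = (17/ϵ)^{1/2}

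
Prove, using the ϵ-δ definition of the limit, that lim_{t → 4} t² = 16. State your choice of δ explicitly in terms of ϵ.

δ = min(1, ϵ/9)

Let ϵ > 0 be given. We seek δ > 0 with 0 < |t − 4| < δ ⇒ |t² − 16| < ϵ.
Factor: t² − 16 = (t − 4)(t + 4), so |t² − 16| = |t − 4|·|t + 4|.
Restrict δ ≤ 1. Then |t − 4| < 1 gives |t| < 5, so by the triangle inequality |t + 4| ≤ 5 + 4 = 9.
Hence |t² − 16| ≤ 9|t − 4|, which is < ϵ once |t − 4| < ϵ/9.
Take δ = min(1, ϵ/9). If 0 < |t − 4| < δ then both bounds hold and |t² − 16| ≤ 9|t − 4| < 9·(ϵ/9) = ϵ.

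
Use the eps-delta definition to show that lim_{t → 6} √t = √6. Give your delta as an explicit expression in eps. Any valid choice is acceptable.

delta = min(6, √6·eps)

Let eps > 0 be given. We want delta > 0 such that 0 < |t − 6| < delta implies |√t − √6| < eps.
Rationalise: √t − √6 = (t − 6)/(√t + √6), so |√t − √6| = |t − 6|/(√t + √6).
Restrict delta ≤ 6 so that |t − 6| < 6 forces t > 0, and then √t + √6 > √6.
Hence |√t − √6| < |t − 6|/√6, which is < eps once |t − 6| < √6·eps.
Take delta = min(6, √6·eps). If 0 < |t − 6| < delta then t > 0 and |√t − √6| < |t − 6|/√6 < eps.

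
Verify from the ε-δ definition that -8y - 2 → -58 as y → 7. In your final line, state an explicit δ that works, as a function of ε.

Suppose ε > 0. We need δ > 0 so that 0 < |y − 7| < δ implies |(-8y - 2) + 58| < ε.
|(-8y - 2) + 58| = |-8y + 56| = 8|y − 7|.
So 8|y − 7| < ε exactly when |y − 7| < ε/8.
Take δ = ε/8. If 0 < |y − 7| < δ then |(-8y - 2) + 58| = 8|y − 7| < 8·(ε/8) = ε.

δ = ε/8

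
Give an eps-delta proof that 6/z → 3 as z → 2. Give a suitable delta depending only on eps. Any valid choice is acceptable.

Fix eps > 0. We seek delta > 0 such that 0 < |z − 2| < delta implies |6/z − 3| < eps.
|6/z − 3| = 6·|2 − z|/(2·|z|) = 6|z − 2|/(2|z|).
Require delta ≤ 1 so that |z| > 2 − 1 = 1, hence 2|z| > 2.
Then |6/z − 3| < 6|z − 2|/2, which is < eps when |z − 2| < (1/3)eps.
Take delta = min(1, (1/3)eps). Then 0 < |z − 2| < delta gives both |z − 2| < 1 and |z − 2| < (1/3)eps, so |6/z − 3| < eps.

delta = min(1, (1/3)eps)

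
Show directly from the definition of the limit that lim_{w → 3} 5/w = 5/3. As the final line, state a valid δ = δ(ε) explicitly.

δ = min(3/2, (9/10)ε)

Let ε > 0. We seek δ > 0 such that 0 < |w − 3| < δ implies |5/w − (5/3)| < ε.
|5/w − (5/3)| = 5·|3 − w|/(3·|w|) = 5|w − 3|/(3|w|).
Restrict δ ≤ 3/2. Then |w − 3| < 3/2 gives |w| > 3/2, so 3|w| > 9/2.
Then |5/w − (5/3)| < 5|w − 3|/(9/2), which is < ε when |w − 3| < (9/10)ε.
Take δ = min(3/2, (9/10)ε). Then 0 < |w − 3| < δ gives both |w − 3| < 3/2 and |w − 3| < (9/10)ε, so |5/w − (5/3)| < ε.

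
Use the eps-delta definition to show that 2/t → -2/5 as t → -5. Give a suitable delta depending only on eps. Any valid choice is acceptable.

Let eps > 0 be given. We seek delta > 0 such that 0 < |t + 5| < delta implies |2/t + 2/5| < eps.
|2/t + 2/5| = 2·|-5 − t|/(5·|t|) = 2|t + 5|/(5|t|).
Require delta ≤ 5/2 so that |t| > 5 − 5/2 = 5/2, hence 5|t| > 25/2.
Then |2/t + 2/5| < 2|t + 5|/(25/2), which is < eps when |t + 5| < (25/4)eps.
Take delta = min(5/2, (25/4)eps). Then 0 < |t + 5| < delta gives both |t + 5| < 5/2 and |t + 5| < (25/4)eps, so |2/t + 2/5| < eps.

delta = min(5/2, (25/4)eps)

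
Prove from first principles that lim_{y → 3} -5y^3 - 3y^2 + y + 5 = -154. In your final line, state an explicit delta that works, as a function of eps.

delta = min(1, eps/205)

Suppose eps > 0. We want delta > 0 such that 0 < |y − 3| < delta implies |(-5y^3 - 3y^2 + y + 5) + 154| < eps.
(-5y^3 - 3y^2 + y + 5) + 154 = -5y^3 - 3y^2 + y + 159 = (y − 3)(-5y^2 - 18y - 53).
So |(-5y^3 - 3y^2 + y + 5) + 154| = |y − 3|·|-5y^2 - 18y - 53|.
Assume first that |y − 3| < 1, so |y| < 4. Then |-5y^2 - 18y - 53| ≤ 5·4^2 + 18·4 + 53 = 205.
Hence |(-5y^3 - 3y^2 + y + 5) + 154| ≤ 205|y − 3| < eps provided |y − 3| < eps/205.
Take delta = min(1, eps/205). Then 0 < |y − 3| < delta gives both |y − 3| < 1 and |y − 3| < eps/205, so |(-5y^3 - 3y^2 + y + 5) + 154| < eps.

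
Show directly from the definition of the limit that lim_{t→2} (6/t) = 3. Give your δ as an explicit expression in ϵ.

δ = min(1, (1/3)ϵ)

Let ϵ > 0. We seek δ > 0 such that 0 < |t − 2| < δ implies |6/t − 3| < ϵ.
|6/t − 3| = 6·|2 − t|/(2·|t|) = 6|t − 2|/(2|t|).
Require δ ≤ 1 so that |t| > 2 − 1 = 1, hence 2|t| > 2.
Then |6/t − 3| < 6|t − 2|/2, which is < ϵ when |t − 2| < (1/3)ϵ.
Take δ = min(1, (1/3)ϵ). Then 0 < |t − 2| < δ gives both |t − 2| < 1 and |t − 2| < (1/3)ϵ, so |6/t − 3| < ϵ.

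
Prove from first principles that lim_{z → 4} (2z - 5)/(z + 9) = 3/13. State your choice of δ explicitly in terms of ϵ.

Suppose ϵ > 0. We want δ > 0 with 0 < |z − 4| < δ ⇒ |(2z - 5)/(z + 9) − (3/13)| < ϵ.
Combining over a common denominator, (2z - 5)/(z + 9) − (3/13) = [(2z - 5)·13 − 3·(z + 9)] / [13·(z + 9)] = 23(z − 4) / (13(z + 9)).
So |(2z - 5)/(z + 9) − (3/13)| = 23|z − 4| / (13·|z + 9|).
Restrict δ ≤ 13/2. Then |z − 4| < 13/2 gives |z + 9| = |(z − 4) + 13| ≥ 13 − 13/2 = 13/2.
Hence |(2z - 5)/(z + 9) − (3/13)| < 23|z − 4|/(13·(13/2)) = (46/169)|z − 4|, which is < ϵ once |z − 4| < (169/46)ϵ.
Take δ = min(13/2, (169/46)ϵ). Then 0 < |z − 4| < δ forces both bounds, so |(2z - 5)/(z + 9) − (3/13)| < ϵ.

δ = min(13/2, (169/46)ϵ)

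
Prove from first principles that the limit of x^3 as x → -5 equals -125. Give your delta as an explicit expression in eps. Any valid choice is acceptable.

Let eps > 0. We seek delta > 0 with 0 < |x + 5| < delta ⇒ |x^3 + 125| < eps.
Factor: x^3 + 125 = (x + 5)(x^2 - 5x + 25), so |x^3 + 125| = |x + 5|·|x^2 - 5x + 25|.
Impose delta ≤ 1 so that |x| < 6; then |x^2 - 5x + 25| ≤ 91.
Hence |x^3 + 125| ≤ 91|x + 5|, which is < eps once |x + 5| < eps/91.
Take delta = min(1, eps/91). If 0 < |x + 5| < delta then both bounds hold and |x^3 + 125| ≤ 91|x + 5| < 91·(eps/91) = eps.

delta = min(1, eps/91)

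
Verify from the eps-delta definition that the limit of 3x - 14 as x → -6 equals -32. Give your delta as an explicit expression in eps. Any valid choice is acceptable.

Let eps > 0. We need delta > 0 so that 0 < |x + 6| < delta implies |(3x - 14) + 32| < eps.
|(3x - 14) + 32| = |3x + 18| = 3|x + 6|.
So 3|x + 6| < eps exactly when |x + 6| < eps/3.
Take delta = eps/3. If 0 < |x + 6| < delta then |(3x - 14) + 32| = 3|x + 6| < 3·(eps/3) = eps.

delta = eps/3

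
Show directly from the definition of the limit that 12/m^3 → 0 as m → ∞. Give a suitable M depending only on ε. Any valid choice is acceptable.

M = (12/ε)^{1/3}

Fix ε > 0. For m ≥ 1, |12/m^3 − 0| = 12/m^3.
12/m^3 < ε ⇔ m^3 > 12/ε ⇔ m > (12/ε)^{1/3}.
Take M = (12/ε)^{1/3}. Then m > M implies 12/m^3 < ε.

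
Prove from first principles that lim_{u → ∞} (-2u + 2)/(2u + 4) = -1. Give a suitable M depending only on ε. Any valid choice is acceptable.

M = 3/ε

Let ε > 0. We seek M > 0 such that u > M implies |(-2u + 2)/(2u + 4) + 1| < ε.
(-2u + 2)/(2u + 4) + 1 = (2(-2u + 2) − (-2)(2u + 4)) / (2(2u + 4)) = 12/(2(2u + 4)).
For u > 0 we have 2u + 4 > 2u, so |(-2u + 2)/(2u + 4) + 1| = 12/(2(2u + 4)) < 12/(2·2u) = 3/u.
Thus |(-2u + 2)/(2u + 4) + 1| < ε whenever u > 3/ε.
Take M = 3/ε. If u > M then |(-2u + 2)/(2u + 4) + 1| < 3/u < ε.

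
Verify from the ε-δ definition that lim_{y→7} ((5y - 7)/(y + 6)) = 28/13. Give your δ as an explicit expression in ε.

δ = min(13/2, (169/74)ε)

Let ε > 0. We want δ > 0 with 0 < |y − 7| < δ ⇒ |(5y - 7)/(y + 6) − (28/13)| < ε.
Combining over a common denominator, (5y - 7)/(y + 6) − (28/13) = [(5y - 7)·13 − 28·(y + 6)] / [13·(y + 6)] = 37(y − 7) / (13(y + 6)).
So |(5y - 7)/(y + 6) − (28/13)| = 37|y − 7| / (13·|y + 6|).
Require δ ≤ 13/2, so |y + 6| ≥ |13| − |y − 7| > 13 − 13/2 = 13/2.
Hence |(5y - 7)/(y + 6) − (28/13)| < 37|y − 7|/(13·(13/2)) = (74/169)|y − 7|, which is < ε once |y − 7| < (169/74)ε.
Take δ = min(13/2, (169/74)ε). Then 0 < |y − 7| < δ forces both bounds, so |(5y - 7)/(y + 6) − (28/13)| < ε.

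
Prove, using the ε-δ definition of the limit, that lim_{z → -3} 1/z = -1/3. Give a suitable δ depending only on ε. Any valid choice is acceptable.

δ = min(3/2, (9/2)ε)

Fix ε > 0. We seek δ > 0 such that 0 < |z + 3| < δ implies |1/z + 1/3| < ε.
|1/z + 1/3| = |-3 − z|/(3·|z|) = |z + 3|/(3|z|).
Restrict δ ≤ 3/2. Then |z + 3| < 3/2 gives |z| > 3/2, so 3|z| > 9/2.
Then |1/z + 1/3| < |z + 3|/(9/2), which is < ε when |z + 3| < (9/2)ε.
Take δ = min(3/2, (9/2)ε). Then 0 < |z + 3| < δ gives both |z + 3| < 3/2 and |z + 3| < (9/2)ε, so |1/z + 1/3| < ε.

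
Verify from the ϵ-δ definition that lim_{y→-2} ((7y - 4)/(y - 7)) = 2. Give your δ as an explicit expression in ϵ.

δ = min(9/2, (9/10)ϵ)

Suppose ϵ > 0. We want δ > 0 with 0 < |y + 2| < δ ⇒ |(7y - 4)/(y - 7) − 2| < ϵ.
Combining over a common denominator, (7y - 4)/(y - 7) − 2 = [(7y - 4)·(-9) − (-18)·(y - 7)] / [(-9)·(y - 7)] = -45(y + 2) / ((-9)(y - 7)).
So |(7y - 4)/(y - 7) − 2| = 45|y + 2| / (9·|y − 7|).
Restrict δ ≤ 9/2. Then |y + 2| < 9/2 gives |y − 7| = |(y + 2) + (-9)| ≥ 9 − 9/2 = 9/2.
Hence |(7y - 4)/(y - 7) − 2| < 45|y + 2|/(9·(9/2)) = (10/9)|y + 2|, which is < ϵ once |y + 2| < (9/10)ϵ.
Take δ = min(9/2, (9/10)ϵ). Then 0 < |y + 2| < δ forces both bounds, so |(7y - 4)/(y - 7) − 2| < ϵ.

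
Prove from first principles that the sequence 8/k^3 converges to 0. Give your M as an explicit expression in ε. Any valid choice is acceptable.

Let ε > 0. For k ≥ 1, |8/k^3 − 0| = 8/k^3.
8/k^3 < ε ⇔ k^3 > 8/ε ⇔ k > (8/ε)^{1/3}.
Take M = (8/ε)^{1/3}. Then k > M implies 8/k^3 < ε.

M = (8/ε)^{1/3}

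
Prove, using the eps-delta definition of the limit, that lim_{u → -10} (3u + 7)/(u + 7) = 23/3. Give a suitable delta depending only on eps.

delta = min(3/2, (9/28)eps)

Suppose eps > 0. We want delta > 0 with 0 < |u + 10| < delta ⇒ |(3u + 7)/(u + 7) − (23/3)| < eps.
Combining over a common denominator, (3u + 7)/(u + 7) − (23/3) = [(3u + 7)·(-3) − (-23)·(u + 7)] / [(-3)·(u + 7)] = 14(u + 10) / ((-3)(u + 7)).
So |(3u + 7)/(u + 7) − (23/3)| = 14|u + 10| / (3·|u + 7|).
Require delta ≤ 3/2, so |u + 7| ≥ |-3| − |u + 10| > 3 − 3/2 = 3/2.
Hence |(3u + 7)/(u + 7) − (23/3)| < 14|u + 10|/(3·(3/2)) = (28/9)|u + 10|, which is < eps once |u + 10| < (9/28)eps.
Take delta = min(3/2, (9/28)eps). Then 0 < |u + 10| < delta forces both bounds, so |(3u + 7)/(u + 7) − (23/3)| < eps.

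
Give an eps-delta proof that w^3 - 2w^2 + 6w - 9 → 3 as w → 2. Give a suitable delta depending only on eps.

Suppose eps > 0. We want delta > 0 such that 0 < |w − 2| < delta implies |(w^3 - 2w^2 + 6w - 9) − 3| < eps.
(w^3 - 2w^2 + 6w - 9) − 3 = w^3 - 2w^2 + 6w - 12 = (w − 2)(w^2 + 6).
So |(w^3 - 2w^2 + 6w - 9) − 3| = |w − 2|·|w^2 + 6|.
Require delta ≤ 1. Then |w − 2| < 1 gives |w| < 3, and by the triangle inequality |w^2 + 6| ≤ 3^2 + 6 = 15.
Hence |(w^3 - 2w^2 + 6w - 9) − 3| ≤ 15|w − 2| < eps provided |w − 2| < eps/15.
Choosing delta = min(1, eps/15) ensures both conditions, hence |(w^3 - 2w^2 + 6w - 9) − 3| < eps.

delta = min(1, eps/15)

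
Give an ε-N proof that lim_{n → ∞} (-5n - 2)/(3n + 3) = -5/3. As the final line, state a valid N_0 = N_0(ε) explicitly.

Fix ε > 0. For n ≥ 1, |(-5n - 2)/(3n + 3) + 5/3| = |9|/(3(3n + 3)) = 9/(3(3n + 3)).
Since 3n + 3 ≥ 3n for n ≥ 1, this is ≤ 9/(3·3n) = 1/n.
So |(-5n - 2)/(3n + 3) + 5/3| < ε whenever n > 1/ε.
Take N_0 = 1/ε. If n > N_0 then |(-5n - 2)/(3n + 3) + 5/3| ≤ 1/n < ε.

N_0 = 1/ε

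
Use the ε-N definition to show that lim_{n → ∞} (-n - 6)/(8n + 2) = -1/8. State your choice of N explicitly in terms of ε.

N = (23/32)/ε

Suppose ε > 0. For n ≥ 1, |(-n - 6)/(8n + 2) + 1/8| = |-46|/(8(8n + 2)) = 46/(8(8n + 2)).
Since 8n + 2 ≥ 8n for n ≥ 1, this is ≤ 46/(8·8n) = (23/32)/n.
So |(-n - 6)/(8n + 2) + 1/8| < ε whenever n > (23/32)/ε.
Take N = (23/32)/ε. If n > N then |(-n - 6)/(8n + 2) + 1/8| ≤ (23/32)/n < ε.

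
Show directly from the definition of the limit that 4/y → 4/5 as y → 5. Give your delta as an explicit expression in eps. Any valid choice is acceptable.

delta = min(5/2, (25/8)eps)

Let eps > 0. We seek delta > 0 such that 0 < |y − 5| < delta implies |4/y − (4/5)| < eps.
|4/y − (4/5)| = 4·|5 − y|/(5·|y|) = 4|y − 5|/(5|y|).
Require delta ≤ 5/2 so that |y| > 5 − 5/2 = 5/2, hence 5|y| > 25/2.
Then |4/y − (4/5)| < 4|y − 5|/(25/2), which is < eps when |y − 5| < (25/8)eps.
Take delta = min(5/2, (25/8)eps). Then 0 < |y − 5| < delta gives both |y − 5| < 5/2 and |y − 5| < (25/8)eps, so |4/y − (4/5)| < eps.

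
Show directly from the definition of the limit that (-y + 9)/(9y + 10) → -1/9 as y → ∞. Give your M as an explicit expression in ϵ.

M = (91/81)/ϵ

Fix ϵ > 0. We seek M > 0 such that y > M implies |(-y + 9)/(9y + 10) + 1/9| < ϵ.
(-y + 9)/(9y + 10) + 1/9 = (9(-y + 9) − (-1)(9y + 10)) / (9(9y + 10)) = 91/(9(9y + 10)).
For y > 0 we have 9y + 10 > 9y, so |(-y + 9)/(9y + 10) + 1/9| = 91/(9(9y + 10)) < 91/(9·9y) = (91/81)/y.
Thus |(-y + 9)/(9y + 10) + 1/9| < ϵ whenever y > (91/81)/ϵ.
Take M = (91/81)/ϵ. If y > M then |(-y + 9)/(9y + 10) + 1/9| < (91/81)/y < ϵ.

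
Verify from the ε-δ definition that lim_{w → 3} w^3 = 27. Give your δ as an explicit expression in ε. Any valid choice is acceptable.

Let ε > 0. We seek δ > 0 with 0 < |w − 3| < δ ⇒ |w^3 − 27| < ε.
Factor: w^3 − 27 = (w − 3)(w^2 + 3w + 9), so |w^3 − 27| = |w − 3|·|w^2 + 3w + 9|.
Impose δ ≤ 1 so that |w| < 4; then |w^2 + 3w + 9| ≤ 37.
Hence |w^3 − 27| ≤ 37|w − 3|, which is < ε once |w − 3| < ε/37.
Take δ = min(1, ε/37). If 0 < |w − 3| < δ then both bounds hold and |w^3 − 27| ≤ 37|w − 3| < 37·(ε/37) = ε.

δ = min(1, ε/37)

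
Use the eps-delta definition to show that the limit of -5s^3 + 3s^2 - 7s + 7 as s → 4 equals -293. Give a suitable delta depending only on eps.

Fix eps > 0. We want delta > 0 such that 0 < |s − 4| < delta implies |(-5s^3 + 3s^2 - 7s + 7) + 293| < eps.
(-5s^3 + 3s^2 - 7s + 7) + 293 = -5s^3 + 3s^2 - 7s + 300 = (s − 4)(-5s^2 - 17s - 75).
So |(-5s^3 + 3s^2 - 7s + 7) + 293| = |s − 4|·|-5s^2 - 17s - 75|.
Assume first that |s − 4| < 2, so |s| < 6. Then |-5s^2 - 17s - 75| ≤ 5·6^2 + 17·6 + 75 = 357.
Hence |(-5s^3 + 3s^2 - 7s + 7) + 293| ≤ 357|s − 4| < eps provided |s − 4| < eps/357.
Take delta = min(2, eps/357). Then 0 < |s − 4| < delta gives both |s − 4| < 2 and |s − 4| < eps/357, so |(-5s^3 + 3s^2 - 7s + 7) + 293| < eps.

delta = min(2, eps/357)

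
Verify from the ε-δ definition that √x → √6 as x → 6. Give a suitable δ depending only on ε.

δ = min(6, √6·ε)

Let ε > 0. We want δ > 0 such that 0 < |x − 6| < δ implies |√x − √6| < ε.
Multiplying by the conjugate, |√x − √6| = |x − 6|/(√x + √6).
Restrict δ ≤ 6 so that |x − 6| < 6 forces x > 0, and then √x + √6 > √6.
Hence |√x − √6| < |x − 6|/√6, which is < ε once |x − 6| < √6·ε.
Take δ = min(6, √6·ε). If 0 < |x − 6| < δ then x > 0 and |√x − √6| < |x − 6|/√6 < ε.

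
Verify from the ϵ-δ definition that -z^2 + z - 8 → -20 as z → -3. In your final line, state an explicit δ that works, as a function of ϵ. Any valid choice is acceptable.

Suppose ϵ > 0. We want δ > 0 such that 0 < |z + 3| < δ implies |(-z^2 + z - 8) + 20| < ϵ.
(-z^2 + z - 8) + 20 = -z^2 + z + 12 = (z + 3)(-z + 4).
So |(-z^2 + z - 8) + 20| = |z + 3|·|-z + 4|.
Require δ ≤ 2. Then |z + 3| < 2 gives |z| < 5, and by the triangle inequality |-z + 4| ≤ 5 + 4 = 9.
Hence |(-z^2 + z - 8) + 20| ≤ 9|z + 3| < ϵ provided |z + 3| < ϵ/9.
Choosing δ = min(2, ϵ/9) ensures both conditions, hence |(-z^2 + z - 8) + 20| < ϵ.

δ = min(2, ϵ/9)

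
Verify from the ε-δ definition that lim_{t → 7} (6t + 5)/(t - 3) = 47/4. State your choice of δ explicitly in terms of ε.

δ = min(2, (8/23)ε)

Let ε > 0. We want δ > 0 with 0 < |t − 7| < δ ⇒ |(6t + 5)/(t - 3) − (47/4)| < ε.
Combining over a common denominator, (6t + 5)/(t - 3) − (47/4) = [(6t + 5)·4 − 47·(t - 3)] / [4·(t - 3)] = -23(t − 7) / (4(t - 3)).
So |(6t + 5)/(t - 3) − (47/4)| = 23|t − 7| / (4·|t − 3|).
Restrict δ ≤ 2. Then |t − 7| < 2 gives |t − 3| = |(t − 7) + 4| ≥ 4 − 2 = 2.
Hence |(6t + 5)/(t - 3) − (47/4)| < 23|t − 7|/(4·2) = (23/8)|t − 7|, which is < ε once |t − 7| < (8/23)ε.
Take δ = min(2, (8/23)ε). Then 0 < |t − 7| < δ forces both bounds, so |(6t + 5)/(t - 3) − (47/4)| < ε.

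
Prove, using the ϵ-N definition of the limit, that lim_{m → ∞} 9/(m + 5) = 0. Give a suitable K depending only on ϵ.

K = 9/ϵ

Fix ϵ > 0. For m ≥ 1, |9/(m + 5) − 0| = 9/(m + 5) ≤ 9/m.
We need 9/m < ϵ, i.e. m > 9/ϵ.
Take K = 9/ϵ. If m > K then |9/(m + 5)| ≤ 9/m < ϵ.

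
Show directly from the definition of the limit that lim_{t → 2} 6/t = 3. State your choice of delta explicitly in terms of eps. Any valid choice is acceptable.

delta = min(1, (1/3)eps)

Let eps > 0 be given. We seek delta > 0 such that 0 < |t − 2| < delta implies |6/t − 3| < eps.
|6/t − 3| = 6·|2 − t|/(2·|t|) = 6|t − 2|/(2|t|).
Restrict delta ≤ 1. Then |t − 2| < 1 gives |t| > 1, so 2|t| > 2.
Then |6/t − 3| < 6|t − 2|/2, which is < eps when |t − 2| < (1/3)eps.
Take delta = min(1, (1/3)eps). Then 0 < |t − 2| < delta gives both |t − 2| < 1 and |t − 2| < (1/3)eps, so |6/t − 3| < eps.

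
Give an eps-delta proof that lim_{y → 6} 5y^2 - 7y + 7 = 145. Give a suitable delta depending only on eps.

delta = min(1, eps/58)

Suppose eps > 0. We want delta > 0 such that 0 < |y − 6| < delta implies |(5y^2 - 7y + 7) − 145| < eps.
(5y^2 - 7y + 7) − 145 = 5y^2 - 7y - 138 = (y − 6)(5y + 23).
So |(5y^2 - 7y + 7) − 145| = |y − 6|·|5y + 23|.
Require delta ≤ 1. Then |y − 6| < 1 gives |y| < 7, and by the triangle inequality |5y + 23| ≤ 5·7 + 23 = 58.
Hence |(5y^2 - 7y + 7) − 145| ≤ 58|y − 6| < eps provided |y − 6| < eps/58.
Choosing delta = min(1, eps/58) ensures both conditions, hence |(5y^2 - 7y + 7) − 145| < eps.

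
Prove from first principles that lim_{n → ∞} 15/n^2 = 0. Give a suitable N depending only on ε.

Suppose ε > 0. For n ≥ 1, |15/n^2 − 0| = 15/n^2.
15/n^2 < ε ⇔ n^2 > 15/ε ⇔ n > (15/ε)^{1/2}.
Take N = (15/ε)^{1/2}. Then n > N implies 15/n^2 < ε.

N = (15/ε)^{1/2}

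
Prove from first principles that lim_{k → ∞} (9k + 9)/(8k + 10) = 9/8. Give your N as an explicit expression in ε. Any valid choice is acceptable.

Fix ε > 0. For k ≥ 1, |(9k + 9)/(8k + 10) − (9/8)| = |-18|/(8(8k + 10)) = 18/(8(8k + 10)).
Since 8k + 10 ≥ 8k for k ≥ 1, this is ≤ 18/(8·8k) = (9/32)/k.
So |(9k + 9)/(8k + 10) − (9/8)| < ε whenever k > (9/32)/ε.
Take N = (9/32)/ε. If k > N then |(9k + 9)/(8k + 10) − (9/8)| ≤ (9/32)/k < ε.

N = (9/32)/ε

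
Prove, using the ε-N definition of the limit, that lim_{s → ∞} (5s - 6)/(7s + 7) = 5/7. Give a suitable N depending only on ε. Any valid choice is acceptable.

N = (11/7)/ε

Suppose ε > 0. We seek N > 0 such that s > N implies |(5s - 6)/(7s + 7) − (5/7)| < ε.
(5s - 6)/(7s + 7) − (5/7) = (7(5s - 6) − 5(7s + 7)) / (7(7s + 7)) = -77/(7(7s + 7)).
For s > 0 we have 7s + 7 > 7s, so |(5s - 6)/(7s + 7) − (5/7)| = 77/(7(7s + 7)) < 77/(7·7s) = (11/7)/s.
Thus |(5s - 6)/(7s + 7) − (5/7)| < ε whenever s > (11/7)/ε.
Take N = (11/7)/ε. If s > N then |(5s - 6)/(7s + 7) − (5/7)| < (11/7)/s < ε.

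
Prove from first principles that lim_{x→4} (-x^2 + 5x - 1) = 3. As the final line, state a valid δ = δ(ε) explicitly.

δ = min(1, ε/6)

Let ε > 0 be given. We want δ > 0 such that 0 < |x − 4| < δ implies |(-x^2 + 5x - 1) − 3| < ε.
(-x^2 + 5x - 1) − 3 = -x^2 + 5x - 4 = (x − 4)(-x + 1).
So |(-x^2 + 5x - 1) − 3| = |x − 4|·|-x + 1|.
Assume first that |x − 4| < 1, so |x| < 5. Then |-x + 1| ≤ 5 + 1 = 6.
Hence |(-x^2 + 5x - 1) − 3| ≤ 6|x − 4| < ε provided |x − 4| < ε/6.
Take δ = min(1, ε/6). Then 0 < |x − 4| < δ gives both |x − 4| < 1 and |x − 4| < ε/6, so |(-x^2 + 5x - 1) − 3| < ε.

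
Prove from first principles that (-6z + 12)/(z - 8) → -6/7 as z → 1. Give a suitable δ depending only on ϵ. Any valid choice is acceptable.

δ = min(7/2, (49/72)ϵ)

Fix ϵ > 0. We want δ > 0 with 0 < |z − 1| < δ ⇒ |(-6z + 12)/(z - 8) + 6/7| < ϵ.
Combining over a common denominator, (-6z + 12)/(z - 8) + 6/7 = [(-6z + 12)·(-7) − 6·(z - 8)] / [(-7)·(z - 8)] = 36(z − 1) / ((-7)(z - 8)).
So |(-6z + 12)/(z - 8) + 6/7| = 36|z − 1| / (7·|z − 8|).
Restrict δ ≤ 7/2. Then |z − 1| < 7/2 gives |z − 8| = |(z − 1) + (-7)| ≥ 7 − 7/2 = 7/2.
Hence |(-6z + 12)/(z - 8) + 6/7| < 36|z − 1|/(7·(7/2)) = (72/49)|z − 1|, which is < ϵ once |z − 1| < (49/72)ϵ.
Take δ = min(7/2, (49/72)ϵ). Then 0 < |z − 1| < δ forces both bounds, so |(-6z + 12)/(z - 8) + 6/7| < ϵ.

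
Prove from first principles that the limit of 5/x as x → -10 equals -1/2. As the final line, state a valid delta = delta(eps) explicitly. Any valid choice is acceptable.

delta = min(5, 10eps)

Let eps > 0 be given. We seek delta > 0 such that 0 < |x + 10| < delta implies |5/x + 1/2| < eps.
|5/x + 1/2| = 5·|-10 − x|/(10·|x|) = 5|x + 10|/(10|x|).
Restrict delta ≤ 5. Then |x + 10| < 5 gives |x| > 5, so 10|x| > 50.
Then |5/x + 1/2| < 5|x + 10|/50, which is < eps when |x + 10| < 10eps.
Take delta = min(5, 10eps). Then 0 < |x + 10| < delta gives both |x + 10| < 5 and |x + 10| < 10eps, so |5/x + 1/2| < eps.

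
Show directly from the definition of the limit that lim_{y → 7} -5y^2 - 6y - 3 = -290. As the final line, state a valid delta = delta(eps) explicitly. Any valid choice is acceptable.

Let eps > 0. We want delta > 0 such that 0 < |y − 7| < delta implies |(-5y^2 - 6y - 3) + 290| < eps.
(-5y^2 - 6y - 3) + 290 = -5y^2 - 6y + 287 = (y − 7)(-5y - 41).
So |(-5y^2 - 6y - 3) + 290| = |y − 7|·|-5y - 41|.
Assume first that |y − 7| < 2, so |y| < 9. Then |-5y - 41| ≤ 5·9 + 41 = 86.
Hence |(-5y^2 - 6y - 3) + 290| ≤ 86|y − 7| < eps provided |y − 7| < eps/86.
Take delta = min(2, eps/86). Then 0 < |y − 7| < delta gives both |y − 7| < 2 and |y − 7| < eps/86, so |(-5y^2 - 6y - 3) + 290| < eps.

delta = min(2, eps/86)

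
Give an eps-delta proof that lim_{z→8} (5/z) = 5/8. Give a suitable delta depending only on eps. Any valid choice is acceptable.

delta = min(4, (32/5)eps)

Let eps > 0. We seek delta > 0 such that 0 < |z − 8| < delta implies |5/z − (5/8)| < eps.
|5/z − (5/8)| = 5·|8 − z|/(8·|z|) = 5|z − 8|/(8|z|).
Restrict delta ≤ 4. Then |z − 8| < 4 gives |z| > 4, so 8|z| > 32.
Then |5/z − (5/8)| < 5|z − 8|/32, which is < eps when |z − 8| < (32/5)eps.
Take delta = min(4, (32/5)eps). Then 0 < |z − 8| < delta gives both |z − 8| < 4 and |z − 8| < (32/5)eps, so |5/z − (5/8)| < eps.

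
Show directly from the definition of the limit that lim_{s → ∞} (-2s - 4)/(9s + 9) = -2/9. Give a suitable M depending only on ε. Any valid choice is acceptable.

M = (2/9)/ε

Let ε > 0. We seek M > 0 such that s > M implies |(-2s - 4)/(9s + 9) + 2/9| < ε.
(-2s - 4)/(9s + 9) + 2/9 = (9(-2s - 4) − (-2)(9s + 9)) / (9(9s + 9)) = -18/(9(9s + 9)).
For s > 0 we have 9s + 9 > 9s, so |(-2s - 4)/(9s + 9) + 2/9| = 18/(9(9s + 9)) < 18/(9·9s) = (2/9)/s.
Thus |(-2s - 4)/(9s + 9) + 2/9| < ε whenever s > (2/9)/ε.
Take M = (2/9)/ε. If s > M then |(-2s - 4)/(9s + 9) + 2/9| < (2/9)/s < ε.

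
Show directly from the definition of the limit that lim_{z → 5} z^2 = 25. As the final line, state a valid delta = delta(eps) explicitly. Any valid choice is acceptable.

Suppose eps > 0. We seek delta > 0 with 0 < |z − 5| < delta ⇒ |z^2 − 25| < eps.
Factor: z^2 − 25 = (z − 5)(z + 5), so |z^2 − 25| = |z − 5|·|z + 5|.
Restrict delta ≤ 2. Then |z − 5| < 2 gives |z| < 7, so by the triangle inequality |z + 5| ≤ 7 + 5 = 12.
Hence |z^2 − 25| ≤ 12|z − 5|, which is < eps once |z − 5| < eps/12.
Take delta = min(2, eps/12). If 0 < |z − 5| < delta then both bounds hold and |z^2 − 25| ≤ 12|z − 5| < 12·(eps/12) = eps.

delta = min(2, eps/12)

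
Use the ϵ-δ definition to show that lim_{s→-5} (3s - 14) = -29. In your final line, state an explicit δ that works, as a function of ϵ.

Fix ϵ > 0. We need δ > 0 so that 0 < |s + 5| < δ implies |(3s - 14) + 29| < ϵ.
Since (3s - 14) + 29 = 3(s + 5), we have |(3s - 14) + 29| = 3|s + 5|.
So 3|s + 5| < ϵ exactly when |s + 5| < ϵ/3.
Take δ = ϵ/3. If 0 < |s + 5| < δ then |(3s - 14) + 29| = 3|s + 5| < 3·(ϵ/3) = ϵ.

δ = ϵ/3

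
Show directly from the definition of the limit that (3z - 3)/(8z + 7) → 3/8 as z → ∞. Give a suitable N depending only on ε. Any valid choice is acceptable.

N = (45/64)/ε

Let ε > 0 be given. We seek N > 0 such that z > N implies |(3z - 3)/(8z + 7) − (3/8)| < ε.
(3z - 3)/(8z + 7) − (3/8) = (8(3z - 3) − 3(8z + 7)) / (8(8z + 7)) = -45/(8(8z + 7)).
For z > 0 we have 8z + 7 > 8z, so |(3z - 3)/(8z + 7) − (3/8)| = 45/(8(8z + 7)) < 45/(8·8z) = (45/64)/z.
Thus |(3z - 3)/(8z + 7) − (3/8)| < ε whenever z > (45/64)/ε.
Take N = (45/64)/ε. If z > N then |(3z - 3)/(8z + 7) − (3/8)| < (45/64)/z < ε.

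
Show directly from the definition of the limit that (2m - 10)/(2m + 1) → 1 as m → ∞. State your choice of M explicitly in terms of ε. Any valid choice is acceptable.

Let ε > 0 be given. For m ≥ 1, |(2m - 10)/(2m + 1) − 1| = |-22|/(2(2m + 1)) = 22/(2(2m + 1)).
Since 2m + 1 ≥ 2m for m ≥ 1, this is ≤ 22/(2·2m) = (11/2)/m.
So |(2m - 10)/(2m + 1) − 1| < ε whenever m > (11/2)/ε.
Take M = (11/2)/ε. If m > M then |(2m - 10)/(2m + 1) − 1| ≤ (11/2)/m < ε.

M = (11/2)/ε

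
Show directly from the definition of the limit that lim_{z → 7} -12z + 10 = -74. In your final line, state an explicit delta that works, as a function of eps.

delta = eps/12

Let eps > 0. We need delta > 0 so that 0 < |z − 7| < delta implies |(-12z + 10) + 74| < eps.
|(-12z + 10) + 74| = |-12z + 84| = 12|z − 7|.
So 12|z − 7| < eps exactly when |z − 7| < eps/12.
Take delta = eps/12. If 0 < |z − 7| < delta then |(-12z + 10) + 74| = 12|z − 7| < 12·(eps/12) = eps.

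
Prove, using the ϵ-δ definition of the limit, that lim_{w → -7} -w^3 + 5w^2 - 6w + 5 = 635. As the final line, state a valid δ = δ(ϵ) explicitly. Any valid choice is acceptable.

Fix ϵ > 0. We want δ > 0 such that 0 < |w + 7| < δ implies |(-w^3 + 5w^2 - 6w + 5) − 635| < ϵ.
(-w^3 + 5w^2 - 6w + 5) − 635 = -w^3 + 5w^2 - 6w - 630 = (w + 7)(-w^2 + 12w - 90).
So |(-w^3 + 5w^2 - 6w + 5) − 635| = |w + 7|·|-w^2 + 12w - 90|.
Assume first that |w + 7| < 2, so |w| < 9. Then |-w^2 + 12w - 90| ≤ 9^2 + 12·9 + 90 = 279.
Hence |(-w^3 + 5w^2 - 6w + 5) − 635| ≤ 279|w + 7| < ϵ provided |w + 7| < ϵ/279.
Choosing δ = min(2, ϵ/279) ensures both conditions, hence |(-w^3 + 5w^2 - 6w + 5) − 635| < ϵ.

δ = min(2, ϵ/279)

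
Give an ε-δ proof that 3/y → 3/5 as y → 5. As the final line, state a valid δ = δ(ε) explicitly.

Let ε > 0 be given. We seek δ > 0 such that 0 < |y − 5| < δ implies |3/y − (3/5)| < ε.
|3/y − (3/5)| = 3·|5 − y|/(5·|y|) = 3|y − 5|/(5|y|).
Restrict δ ≤ 5/2. Then |y − 5| < 5/2 gives |y| > 5/2, so 5|y| > 25/2.
Then |3/y − (3/5)| < 3|y − 5|/(25/2), which is < ε when |y − 5| < (25/6)ε.
Take δ = min(5/2, (25/6)ε). Then 0 < |y − 5| < δ gives both |y − 5| < 5/2 and |y − 5| < (25/6)ε, so |3/y − (3/5)| < ε.

δ = min(5/2, (25/6)ε)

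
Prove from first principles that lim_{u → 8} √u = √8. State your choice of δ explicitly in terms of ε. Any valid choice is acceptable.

δ = min(8, √8·ε)

Suppose ε > 0. We want δ > 0 such that 0 < |u − 8| < δ implies |√u − √8| < ε.
Multiplying by the conjugate, |√u − √8| = |u − 8|/(√u + √8).
Restrict δ ≤ 8 so that |u − 8| < 8 forces u > 0, and then √u + √8 > √8.
Hence |√u − √8| < |u − 8|/√8, which is < ε once |u − 8| < √8·ε.
Take δ = min(8, √8·ε). If 0 < |u − 8| < δ then u > 0 and |√u − √8| < |u − 8|/√8 < ε.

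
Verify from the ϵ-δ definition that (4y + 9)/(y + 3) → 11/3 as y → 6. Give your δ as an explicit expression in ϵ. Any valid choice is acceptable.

δ = min(9/2, (27/2)ϵ)

Suppose ϵ > 0. We want δ > 0 with 0 < |y − 6| < δ ⇒ |(4y + 9)/(y + 3) − (11/3)| < ϵ.
Combining over a common denominator, (4y + 9)/(y + 3) − (11/3) = [(4y + 9)·9 − 33·(y + 3)] / [9·(y + 3)] = 3(y − 6) / (9(y + 3)).
So |(4y + 9)/(y + 3) − (11/3)| = 3|y − 6| / (9·|y + 3|).
Require δ ≤ 9/2, so |y + 3| ≥ |9| − |y − 6| > 9 − 9/2 = 9/2.
Hence |(4y + 9)/(y + 3) − (11/3)| < 3|y − 6|/(9·(9/2)) = (2/27)|y − 6|, which is < ϵ once |y − 6| < (27/2)ϵ.
Take δ = min(9/2, (27/2)ϵ). Then 0 < |y − 6| < δ forces both bounds, so |(4y + 9)/(y + 3) − (11/3)| < ϵ.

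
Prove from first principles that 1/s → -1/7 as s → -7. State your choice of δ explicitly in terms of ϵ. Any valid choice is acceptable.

Suppose ϵ > 0. We seek δ > 0 such that 0 < |s + 7| < δ implies |1/s + 1/7| < ϵ.
|1/s + 1/7| = |-7 − s|/(7·|s|) = |s + 7|/(7|s|).
Require δ ≤ 7/2 so that |s| > 7 − 7/2 = 7/2, hence 7|s| > 49/2.
Then |1/s + 1/7| < |s + 7|/(49/2), which is < ϵ when |s + 7| < (49/2)ϵ.
Take δ = min(7/2, (49/2)ϵ). Then 0 < |s + 7| < δ gives both |s + 7| < 7/2 and |s + 7| < (49/2)ϵ, so |1/s + 1/7| < ϵ.

δ = min(7/2, (49/2)ϵ)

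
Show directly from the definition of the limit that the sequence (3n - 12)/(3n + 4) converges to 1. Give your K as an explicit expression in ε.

K = (16/3)/ε

Let ε > 0. For n ≥ 1, |(3n - 12)/(3n + 4) − 1| = |-48|/(3(3n + 4)) = 48/(3(3n + 4)).
Since 3n + 4 ≥ 3n for n ≥ 1, this is ≤ 48/(3·3n) = (16/3)/n.
So |(3n - 12)/(3n + 4) − 1| < ε whenever n > (16/3)/ε.
Take K = (16/3)/ε. If n > K then |(3n - 12)/(3n + 4) − 1| ≤ (16/3)/n < ε.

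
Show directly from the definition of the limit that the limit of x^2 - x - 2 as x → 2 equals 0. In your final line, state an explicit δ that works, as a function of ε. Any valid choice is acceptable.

δ = min(1, ε/4)

Let ε > 0 be given. We want δ > 0 such that 0 < |x − 2| < δ implies |(x^2 - x - 2)| < ε.
(x^2 - x - 2) = x^2 - x - 2 = (x − 2)(x + 1).
So |(x^2 - x - 2)| = |x − 2|·|x + 1|.
Require δ ≤ 1. Then |x − 2| < 1 gives |x| < 3, and by the triangle inequality |x + 1| ≤ 3 + 1 = 4.
Hence |(x^2 - x - 2)| ≤ 4|x − 2| < ε provided |x − 2| < ε/4.
Take δ = min(1, ε/4). Then 0 < |x − 2| < δ gives both |x − 2| < 1 and |x − 2| < ε/4, so |(x^2 - x - 2)| < ε.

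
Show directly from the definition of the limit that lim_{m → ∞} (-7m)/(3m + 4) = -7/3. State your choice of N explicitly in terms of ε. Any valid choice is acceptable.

Let ε > 0 be given. For m ≥ 1, |(-7m)/(3m + 4) + 7/3| = |28|/(3(3m + 4)) = 28/(3(3m + 4)).
Since 3m + 4 ≥ 3m for m ≥ 1, this is ≤ 28/(3·3m) = (28/9)/m.
So |(-7m)/(3m + 4) + 7/3| < ε whenever m > (28/9)/ε.
Take N = (28/9)/ε. If m > N then |(-7m)/(3m + 4) + 7/3| ≤ (28/9)/m < ε.

N = (28/9)/ε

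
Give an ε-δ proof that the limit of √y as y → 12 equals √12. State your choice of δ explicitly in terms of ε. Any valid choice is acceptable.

Let ε > 0. We want δ > 0 such that 0 < |y − 12| < δ implies |√y − √12| < ε.
Multiplying by the conjugate, |√y − √12| = |y − 12|/(√y + √12).
Restrict δ ≤ 12 so that |y − 12| < 12 forces y > 0, and then √y + √12 > √12.
Hence |√y − √12| < |y − 12|/√12, which is < ε once |y − 12| < √12·ε.
Take δ = min(12, √12·ε). If 0 < |y − 12| < δ then y > 0 and |√y − √12| < |y − 12|/√12 < ε.

δ = min(12, √12·ε)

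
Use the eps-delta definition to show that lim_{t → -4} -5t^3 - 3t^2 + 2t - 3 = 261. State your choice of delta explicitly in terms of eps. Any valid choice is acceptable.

Let eps > 0 be given. We want delta > 0 such that 0 < |t + 4| < delta implies |(-5t^3 - 3t^2 + 2t - 3) − 261| < eps.
(-5t^3 - 3t^2 + 2t - 3) − 261 = -5t^3 - 3t^2 + 2t - 264 = (t + 4)(-5t^2 + 17t - 66).
So |(-5t^3 - 3t^2 + 2t - 3) − 261| = |t + 4|·|-5t^2 + 17t - 66|.
Assume first that |t + 4| < 1, so |t| < 5. Then |-5t^2 + 17t - 66| ≤ 5·5^2 + 17·5 + 66 = 276.
Hence |(-5t^3 - 3t^2 + 2t - 3) − 261| ≤ 276|t + 4| < eps provided |t + 4| < eps/276.
Choosing delta = min(1, eps/276) ensures both conditions, hence |(-5t^3 - 3t^2 + 2t - 3) − 261| < eps.

delta = min(1, eps/276)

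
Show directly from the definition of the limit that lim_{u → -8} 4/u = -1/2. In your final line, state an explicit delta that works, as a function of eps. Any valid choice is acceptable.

delta = min(4, 8eps)

Let eps > 0. We seek delta > 0 such that 0 < |u + 8| < delta implies |4/u + 1/2| < eps.
|4/u + 1/2| = 4·|-8 − u|/(8·|u|) = 4|u + 8|/(8|u|).
Restrict delta ≤ 4. Then |u + 8| < 4 gives |u| > 4, so 8|u| > 32.
Then |4/u + 1/2| < 4|u + 8|/32, which is < eps when |u + 8| < 8eps.
Take delta = min(4, 8eps). Then 0 < |u + 8| < delta gives both |u + 8| < 4 and |u + 8| < 8eps, so |4/u + 1/2| < eps.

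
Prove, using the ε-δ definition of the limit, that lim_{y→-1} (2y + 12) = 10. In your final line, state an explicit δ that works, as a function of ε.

Let ε > 0 be given. We need δ > 0 so that 0 < |y + 1| < δ implies |(2y + 12) − 10| < ε.
|(2y + 12) − 10| = |2y + 2| = 2|y + 1|.
So 2|y + 1| < ε exactly when |y + 1| < ε/2.
Choosing δ = ε/2 gives |(2y + 12) − 10| = 2|y + 1| < ε whenever |y + 1| < δ.

δ = ε/2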